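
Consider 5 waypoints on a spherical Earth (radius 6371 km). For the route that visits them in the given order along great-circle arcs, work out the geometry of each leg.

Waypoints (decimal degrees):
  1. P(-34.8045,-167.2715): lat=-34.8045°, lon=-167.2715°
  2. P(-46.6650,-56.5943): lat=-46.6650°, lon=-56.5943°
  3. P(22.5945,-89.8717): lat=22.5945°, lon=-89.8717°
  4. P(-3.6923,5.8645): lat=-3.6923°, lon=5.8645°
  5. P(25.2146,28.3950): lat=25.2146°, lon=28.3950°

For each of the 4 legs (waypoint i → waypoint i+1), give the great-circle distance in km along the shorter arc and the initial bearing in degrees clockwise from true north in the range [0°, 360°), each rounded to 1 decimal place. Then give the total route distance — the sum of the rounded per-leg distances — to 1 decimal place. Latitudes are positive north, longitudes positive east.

Leg 1: dist=8619.3 km, bearing=138.9°
Leg 2: dist=8396.1 km, bearing=328.5°
Leg 3: dist=10753.6 km, bearing=91.2°
Leg 4: dist=4030.2 km, bearing=35.9°
Total: 31799.2 km

Leg 1: φ1=-0.6074531, φ2=-0.8144579, Δφ=-0.2070048, Δλ=1.9316815 rad; a=sin²(Δφ/2)+cosφ1·cosφ2·sin²(Δλ/2)=0.3919067214; c=2·atan2(√a, √(1-a))=1.352889364; dist=6371·c=8619.258 ≈ 8619.3 km; running total=8619.3 km
Leg 1 bearing: y=sinΔλ·cosφ2=0.64205692, x=cosφ1·sinφ2-sinφ1·cosφ2·cosΔλ=-0.73554489; θ=atan2(y, x)=138.8823° ≈ 138.9°
Leg 2: φ1=-0.8144579, φ2=0.3943484, Δφ=1.2088063, Δλ=-0.5808002 rad; a=sin²(Δφ/2)+cosφ1·cosφ2·sin²(Δλ/2)=0.3748788431; c=2·atan2(√a, √(1-a))=1.317865803; dist=6371·c=8396.123 ≈ 8396.1 km; running total=17015.4 km
Leg 2 bearing: y=sinΔλ·cosφ2=-0.50657931, x=cosφ1·sinφ2-sinφ1·cosφ2·cosΔλ=0.82507950; θ=atan2(y, x)=-31.5489° <0 so +360° → 328.4511° ≈ 328.5°
Leg 3: φ1=0.3943484, φ2=-0.0644428, Δφ=-0.4587912, Δλ=1.6709119 rad; a=sin²(Δφ/2)+cosφ1·cosφ2·sin²(Δλ/2)=0.5584138812; c=2·atan2(√a, √(1-a))=1.687891493; dist=6371·c=10753.557 ≈ 10753.6 km; running total=27769.0 km
Leg 3 bearing: y=sinΔλ·cosφ2=0.99292730, x=cosφ1·sinφ2-sinφ1·cosφ2·cosΔλ=-0.02113431; θ=atan2(y, x)=91.2193° ≈ 91.2°
Leg 4: φ1=-0.0644428, φ2=0.4400778, Δφ=0.5045206, Δλ=0.3932314 rad; a=sin²(Δφ/2)+cosφ1·cosφ2·sin²(Δλ/2)=0.0967511826; c=2·atan2(√a, √(1-a))=0.632592165; dist=6371·c=4030.245 ≈ 4030.2 km; running total=31799.2 km
Leg 4 bearing: y=sinΔλ·cosφ2=0.34666569, x=cosφ1·sinφ2-sinφ1·cosφ2·cosΔλ=0.47894098; θ=atan2(y, x)=35.8977° ≈ 35.9°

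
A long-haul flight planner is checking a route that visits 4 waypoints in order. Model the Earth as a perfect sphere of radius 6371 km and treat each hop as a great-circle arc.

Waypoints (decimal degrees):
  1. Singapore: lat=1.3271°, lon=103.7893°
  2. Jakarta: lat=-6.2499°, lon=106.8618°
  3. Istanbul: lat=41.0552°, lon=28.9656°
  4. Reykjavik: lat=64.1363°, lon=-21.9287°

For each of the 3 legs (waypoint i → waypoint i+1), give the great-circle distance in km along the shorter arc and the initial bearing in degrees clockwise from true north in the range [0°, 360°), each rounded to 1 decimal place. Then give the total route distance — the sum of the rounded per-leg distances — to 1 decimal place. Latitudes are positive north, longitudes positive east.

Leg 1: dist=908.9 km, bearing=158.0°
Leg 2: dist=9461.0 km, bearing=312.3°
Leg 3: dist=4115.8 km, bearing=325.8°
Total: 14485.7 km

Leg 1: φ1=0.0231623, φ2=-0.1090813, Δφ=-0.1322436, Δλ=0.0536252 rad; a=sin²(Δφ/2)+cosφ1·cosφ2·sin²(Δλ/2)=0.0050800051; c=2·atan2(√a, √(1-a))=0.142669277; dist=6371·c=908.946 ≈ 908.9 km; running total=908.9 km
Leg 1 bearing: y=sinΔλ·cosφ2=0.05328098, x=cosφ1·sinφ2-sinφ1·cosφ2·cosΔλ=-0.13182539; θ=atan2(y, x)=157.9925° ≈ 158.0°
Leg 2: φ1=-0.1090813, φ2=0.7165484, Δφ=0.8256297, Δλ=-1.3595452 rad; a=sin²(Δφ/2)+cosφ1·cosφ2·sin²(Δλ/2)=0.4571616873; c=2·atan2(√a, √(1-a))=1.485014536; dist=6371·c=9461.028 ≈ 9461.0 km; running total=10369.9 km
Leg 2 bearing: y=sinΔλ·cosφ2=-0.73731353, x=cosφ1·sinφ2-sinφ1·cosφ2·cosΔλ=0.67009572; θ=atan2(y, x)=-47.7344° <0 so +360° → 312.2656° ≈ 312.3°
Leg 3: φ1=0.7165484, φ2=1.1193896, Δφ=0.4028412, Δλ=-0.8882731 rad; a=sin²(Δφ/2)+cosφ1·cosφ2·sin²(Δλ/2)=0.1007569138; c=2·atan2(√a, √(1-a))=0.646019928; dist=6371·c=4115.793 ≈ 4115.8 km; running total=14485.7 km
Leg 3 bearing: y=sinΔλ·cosφ2=-0.33850874, x=cosφ1·sinφ2-sinφ1·cosφ2·cosΔλ=0.49782695; θ=atan2(y, x)=-34.2146° <0 so +360° → 325.7854° ≈ 325.8°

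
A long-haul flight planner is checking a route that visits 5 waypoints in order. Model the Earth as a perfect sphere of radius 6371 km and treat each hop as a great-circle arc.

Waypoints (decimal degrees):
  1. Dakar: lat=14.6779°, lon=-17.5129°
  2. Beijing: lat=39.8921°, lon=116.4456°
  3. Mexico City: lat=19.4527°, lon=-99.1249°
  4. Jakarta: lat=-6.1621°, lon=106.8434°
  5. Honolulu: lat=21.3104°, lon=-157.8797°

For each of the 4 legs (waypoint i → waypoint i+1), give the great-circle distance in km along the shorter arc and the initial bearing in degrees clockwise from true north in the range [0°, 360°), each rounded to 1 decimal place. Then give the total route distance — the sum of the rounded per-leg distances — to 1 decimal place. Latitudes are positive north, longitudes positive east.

Leg 1: dist=12303.9 km, bearing=36.2°
Leg 2: dist=12455.7 km, bearing=36.3°
Leg 3: dist=16842.7 km, bearing=294.3°
Leg 4: dist=10800.8 km, bearing=69.2°
Total: 52403.1 km

Leg 1: φ1=0.2561777, φ2=0.6962485, Δφ=0.4400708, Δλ=2.3380169 rad; a=sin²(Δφ/2)+cosφ1·cosφ2·sin²(Δλ/2)=0.6763459997; c=2·atan2(√a, √(1-a))=1.931242745; dist=6371·c=12303.948 ≈ 12303.9 km; running total=12303.9 km
Leg 1 bearing: y=sinΔλ·cosφ2=0.55230194, x=cosφ1·sinφ2-sinφ1·cosφ2·cosΔλ=0.75536145; θ=atan2(y, x)=36.1734° ≈ 36.2°
Leg 2: φ1=0.6962485, φ2=0.3395137, Δφ=-0.3567348, Δλ=-3.7624150 rad; a=sin²(Δφ/2)+cosφ1·cosφ2·sin²(Δλ/2)=0.6874368847; c=2·atan2(√a, √(1-a))=1.955056938; dist=6371·c=12455.668 ≈ 12455.7 km; running total=24759.6 km
Leg 2 bearing: y=sinΔλ·cosφ2=0.54849868, x=cosφ1·sinφ2-sinφ1·cosφ2·cosΔλ=0.74740809; θ=atan2(y, x)=36.2737° ≈ 36.3°
Leg 3: φ1=0.3395137, φ2=-0.1075489, Δφ=-0.4470626, Δλ=3.5948250 rad; a=sin²(Δφ/2)+cosφ1·cosφ2·sin²(Δλ/2)=0.9392832129; c=2·atan2(√a, √(1-a))=2.643648697; dist=6371·c=16842.686 ≈ 16842.7 km; running total=41602.3 km
Leg 3 bearing: y=sinΔλ·cosφ2=-0.43534385, x=cosφ1·sinφ2-sinφ1·cosφ2·cosΔλ=0.19646060; θ=atan2(y, x)=-65.7114° <0 so +360° → 294.2886° ≈ 294.3°
Leg 4: φ1=-0.1075489, φ2=0.3719366, Δφ=0.4794856, Δλ=-4.6202897 rad; a=sin²(Δφ/2)+cosφ1·cosφ2·sin²(Δλ/2)=0.5620979429; c=2·atan2(√a, √(1-a))=1.695313728; dist=6371·c=10800.844 ≈ 10800.8 km; running total=52403.1 km
Leg 4 bearing: y=sinΔλ·cosφ2=0.92767692, x=cosφ1·sinφ2-sinφ1·cosφ2·cosΔλ=0.35212344; θ=atan2(y, x)=69.2145° ≈ 69.2°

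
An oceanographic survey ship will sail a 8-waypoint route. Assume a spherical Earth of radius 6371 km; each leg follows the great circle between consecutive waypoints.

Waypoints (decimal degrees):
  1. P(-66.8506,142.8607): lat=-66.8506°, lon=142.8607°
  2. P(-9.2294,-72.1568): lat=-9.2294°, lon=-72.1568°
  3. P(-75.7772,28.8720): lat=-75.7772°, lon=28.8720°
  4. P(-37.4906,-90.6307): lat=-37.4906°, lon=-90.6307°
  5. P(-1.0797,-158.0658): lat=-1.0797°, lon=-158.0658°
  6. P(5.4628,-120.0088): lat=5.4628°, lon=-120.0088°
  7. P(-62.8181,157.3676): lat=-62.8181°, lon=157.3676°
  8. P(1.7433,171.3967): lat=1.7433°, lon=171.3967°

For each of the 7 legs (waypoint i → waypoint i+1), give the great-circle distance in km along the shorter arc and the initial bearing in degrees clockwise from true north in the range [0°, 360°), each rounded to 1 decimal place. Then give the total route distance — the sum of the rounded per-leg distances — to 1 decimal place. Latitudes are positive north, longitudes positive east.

Leg 1: dist=11098.0 km, bearing=144.9°
Leg 2: dist=9311.2 km, bearing=166.0°
Leg 3: dist=6716.0 km, bearing=232.6°
Leg 4: dist=7960.0 km, bearing=283.3°
Leg 5: dist=4288.4 km, bearing=79.8°
Leg 6: dist=10175.1 km, bearing=206.9°
Leg 7: dist=7274.6 km, bearing=15.5°
Total: 56823.3 km

Leg 1: φ1=-1.1667631, φ2=-0.1610834, Δφ=1.0056797, Δλ=-3.7527633 rad; a=sin²(Δφ/2)+cosφ1·cosφ2·sin²(Δλ/2)=0.5851612627; c=2·atan2(√a, √(1-a))=1.741953295; dist=6371·c=11097.984 ≈ 11098.0 km; running total=11098.0 km
Leg 1 bearing: y=sinΔλ·cosφ2=0.56639790, x=cosφ1·sinφ2-sinφ1·cosφ2·cosΔλ=-0.80633966; θ=atan2(y, x)=144.9146° ≈ 144.9°
Leg 2: φ1=-0.1610834, φ2=-1.3225616, Δφ=-1.1614782, Δλ=1.7632852 rad; a=sin²(Δφ/2)+cosφ1·cosφ2·sin²(Δλ/2)=0.4454608861; c=2·atan2(√a, √(1-a))=1.461500629; dist=6371·c=9311.221 ≈ 9311.2 km; running total=20409.2 km
Leg 2 bearing: y=sinΔλ·cosφ2=0.24115547, x=cosφ1·sinφ2-sinφ1·cosφ2·cosΔλ=-0.96433707; θ=atan2(y, x)=165.9598° ≈ 166.0°
Leg 3: φ1=-1.3225616, φ2=-0.6543344, Δφ=0.6682272, Δλ=-2.0857156 rad; a=sin²(Δφ/2)+cosφ1·cosφ2·sin²(Δλ/2)=0.2530143581; c=2·atan2(√a, √(1-a))=1.054145035; dist=6371·c=6715.958 ≈ 6716.0 km; running total=27125.2 km
Leg 3 bearing: y=sinΔλ·cosφ2=-0.69056810, x=cosφ1·sinφ2-sinφ1·cosφ2·cosΔλ=-0.52830679; θ=atan2(y, x)=-127.4172° <0 so +360° → 232.5828° ≈ 232.6°
Leg 4: φ1=-0.6543344, φ2=-0.0188443, Δφ=0.6354901, Δλ=-1.1769645 rad; a=sin²(Δφ/2)+cosφ1·cosφ2·sin²(Δλ/2)=0.3420569747; c=2·atan2(√a, √(1-a))=1.249405951; dist=6371·c=7959.965 ≈ 7960.0 km; running total=35085.2 km
Leg 4 bearing: y=sinΔλ·cosφ2=-0.92328151, x=cosφ1·sinφ2-sinφ1·cosφ2·cosΔλ=0.21855721; θ=atan2(y, x)=-76.6822° <0 so +360° → 283.3178° ≈ 283.3°
Leg 5: φ1=-0.0188443, φ2=0.0953438, Δφ=0.1141882, Δλ=0.6642200 rad; a=sin²(Δφ/2)+cosφ1·cosφ2·sin²(Δλ/2)=0.1090556694; c=2·atan2(√a, √(1-a))=0.673106713; dist=6371·c=4288.363 ≈ 4288.4 km; running total=39373.6 km
Leg 5 bearing: y=sinΔλ·cosφ2=0.61364535, x=cosφ1·sinφ2-sinφ1·cosφ2·cosΔλ=0.10995227; θ=atan2(y, x)=79.8416° ≈ 79.8°
Leg 6: φ1=0.0953438, φ2=-1.0963827, Δφ=-1.1917265, Δλ=4.8411314 rad; a=sin²(Δφ/2)+cosφ1·cosφ2·sin²(Δλ/2)=0.5131513315; c=2·atan2(√a, √(1-a))=1.597102024; dist=6371·c=10175.137 ≈ 10175.1 km; running total=49548.7 km
Leg 6 bearing: y=sinΔλ·cosφ2=-0.45303638, x=cosφ1·sinφ2-sinφ1·cosφ2·cosΔλ=-0.89110393; θ=atan2(y, x)=-153.0513° <0 so +360° → 206.9487° ≈ 206.9°
Leg 7: φ1=-1.0963827, φ2=0.0304263, Δφ=1.1268090, Δλ=0.2448540 rad; a=sin²(Δφ/2)+cosφ1·cosφ2·sin²(Δλ/2)=0.2920378423; c=2·atan2(√a, √(1-a))=1.141837357; dist=6371·c=7274.646 ≈ 7274.6 km; running total=56823.3 km
Leg 7 bearing: y=sinΔλ·cosφ2=0.24230247, x=cosφ1·sinφ2-sinφ1·cosφ2·cosΔλ=0.87652523; θ=atan2(y, x)=15.4527° ≈ 15.5°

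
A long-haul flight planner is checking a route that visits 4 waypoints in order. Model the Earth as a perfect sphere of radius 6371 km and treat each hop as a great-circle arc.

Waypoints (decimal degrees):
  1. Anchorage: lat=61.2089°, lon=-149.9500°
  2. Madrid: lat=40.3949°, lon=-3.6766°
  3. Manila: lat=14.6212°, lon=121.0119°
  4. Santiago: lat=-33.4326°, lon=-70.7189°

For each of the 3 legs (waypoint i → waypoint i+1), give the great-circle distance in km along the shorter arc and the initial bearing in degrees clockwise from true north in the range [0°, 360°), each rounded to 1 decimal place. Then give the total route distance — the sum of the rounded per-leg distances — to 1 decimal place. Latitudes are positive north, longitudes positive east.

Leg 1: φ1=1.0682968, φ2=0.7050240, Δφ=-0.3632728, Δλ=2.5529524 rad; a=sin²(Δφ/2)+cosφ1·cosφ2·sin²(Δλ/2)=0.3685618518; c=2·atan2(√a, √(1-a))=1.304794185; dist=6371·c=8312.844 ≈ 8312.8 km; running total=8312.8 km
Leg 1 bearing: y=sinΔλ·cosφ2=0.42286141, x=cosφ1·sinφ2-sinφ1·cosφ2·cosΔλ=0.86722793; θ=atan2(y, x)=25.9939° ≈ 26.0°
Leg 2: φ1=0.7050240, φ2=0.2551881, Δφ=-0.4498359, Δλ=2.1762249 rad; a=sin²(Δφ/2)+cosφ1·cosφ2·sin²(Δλ/2)=0.6279063847; c=2·atan2(√a, √(1-a))=1.829484681; dist=6371·c=11655.647 ≈ 11655.6 km; running total=19968.4 km
Leg 2 bearing: y=sinΔλ·cosφ2=0.79563014, x=cosφ1·sinφ2-sinφ1·cosφ2·cosΔλ=0.54911976; θ=atan2(y, x)=55.3877° ≈ 55.4°
Leg 3: φ1=0.2551881, φ2=-0.5835089, Δφ=-0.8386970, Δλ=-3.3463337 rad; a=sin²(Δφ/2)+cosφ1·cosφ2·sin²(Δλ/2)=0.9648596081; c=2·atan2(√a, √(1-a))=2.764445994; dist=6371·c=17612.285 ≈ 17612.3 km; running total=37580.7 km
Leg 3 bearing: y=sinΔλ·cosφ2=0.16967227, x=cosφ1·sinφ2-sinφ1·cosφ2·cosΔλ=-0.32685395; θ=atan2(y, x)=152.5658° ≈ 152.6°

Leg 1: dist=8312.8 km, bearing=26.0°
Leg 2: dist=11655.6 km, bearing=55.4°
Leg 3: dist=17612.3 km, bearing=152.6°
Total: 37580.7 km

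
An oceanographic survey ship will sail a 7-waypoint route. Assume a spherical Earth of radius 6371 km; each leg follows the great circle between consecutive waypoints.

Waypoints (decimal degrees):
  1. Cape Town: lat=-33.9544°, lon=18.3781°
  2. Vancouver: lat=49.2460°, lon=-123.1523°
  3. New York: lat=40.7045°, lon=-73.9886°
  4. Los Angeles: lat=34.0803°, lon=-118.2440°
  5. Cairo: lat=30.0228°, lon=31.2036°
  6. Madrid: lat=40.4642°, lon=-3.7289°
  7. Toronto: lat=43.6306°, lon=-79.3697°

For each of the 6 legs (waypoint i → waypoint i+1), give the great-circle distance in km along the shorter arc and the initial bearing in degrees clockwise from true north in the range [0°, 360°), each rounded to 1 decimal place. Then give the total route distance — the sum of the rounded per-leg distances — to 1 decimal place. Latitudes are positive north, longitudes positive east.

Leg 1: φ1=-0.5926161, φ2=0.8595048, Δφ=1.4521209, Δλ=-2.4701715 rad; a=sin²(Δφ/2)+cosφ1·cosφ2·sin²(Δλ/2)=0.9235289755; c=2·atan2(√a, √(1-a))=2.581221594; dist=6371·c=16444.963 ≈ 16445.0 km; running total=16445.0 km
Leg 1 bearing: y=sinΔλ·cosφ2=-0.40611429, x=cosφ1·sinφ2-sinφ1·cosφ2·cosΔλ=0.34287608; θ=atan2(y, x)=-49.8261° <0 so +360° → 310.1739° ≈ 310.2°
Leg 2: φ1=0.8595048, φ2=0.7104275, Δφ=-0.1490773, Δλ=0.8580684 rad; a=sin²(Δφ/2)+cosφ1·cosφ2·sin²(Δλ/2)=0.0911857746; c=2·atan2(√a, √(1-a))=0.613516526; dist=6371·c=3908.714 ≈ 3908.7 km; running total=20353.7 km
Leg 2 bearing: y=sinΔλ·cosφ2=0.57355123, x=cosφ1·sinφ2-sinφ1·cosφ2·cosΔλ=0.05022654; θ=atan2(y, x)=84.9953° ≈ 85.0°
Leg 3: φ1=0.7104275, φ2=0.5948134, Δφ=-0.1156141, Δλ=-0.7724024 rad; a=sin²(Δφ/2)+cosφ1·cosφ2·sin²(Δλ/2)=0.0924234101; c=2·atan2(√a, √(1-a))=0.617802734; dist=6371·c=3936.021 ≈ 3936.0 km; running total=24289.7 km
Leg 3 bearing: y=sinΔλ·cosφ2=-0.57800299, x=cosφ1·sinφ2-sinφ1·cosφ2·cosΔλ=0.03791883; θ=atan2(y, x)=-86.2466° <0 so +360° → 273.7534° ≈ 273.8°
Leg 4: φ1=0.5948134, φ2=0.5239967, Δφ=-0.0708167, Δλ=2.6083527 rad; a=sin²(Δφ/2)+cosφ1·cosφ2·sin²(Δλ/2)=0.6685955169; c=2·atan2(√a, √(1-a))=1.914727921; dist=6371·c=12198.732 ≈ 12198.7 km; running total=36488.4 km
Leg 4 bearing: y=sinΔλ·cosφ2=0.44012219, x=cosφ1·sinφ2-sinφ1·cosφ2·cosΔλ=0.83222273; θ=atan2(y, x)=27.8722° ≈ 27.9°
Leg 5: φ1=0.5239967, φ2=0.7062335, Δφ=0.1822368, Δλ=-0.6096871 rad; a=sin²(Δφ/2)+cosφ1·cosφ2·sin²(Δλ/2)=0.0676222921; c=2·atan2(√a, √(1-a))=0.526133192; dist=6371·c=3351.995 ≈ 3352.0 km; running total=39840.4 km
Leg 5 bearing: y=sinΔλ·cosφ2=-0.43564910, x=cosφ1·sinφ2-sinφ1·cosφ2·cosΔλ=0.24981581; θ=atan2(y, x)=-60.1686° <0 so +360° → 299.8314° ≈ 299.8°
Leg 6: φ1=0.7062335, φ2=0.7614976, Δφ=0.0552641, Δλ=-1.3201810 rad; a=sin²(Δφ/2)+cosφ1·cosφ2·sin²(Δλ/2)=0.2078182625; c=2·atan2(√a, √(1-a))=0.946700879; dist=6371·c=6031.431 ≈ 6031.4 km; running total=45871.8 km
Leg 6 bearing: y=sinΔλ·cosφ2=-0.70119184, x=cosφ1·sinφ2-sinφ1·cosφ2·cosΔλ=0.40847195; θ=atan2(y, x)=-59.7775° <0 so +360° → 300.2225° ≈ 300.2°

Leg 1: dist=16445.0 km, bearing=310.2°
Leg 2: dist=3908.7 km, bearing=85.0°
Leg 3: dist=3936.0 km, bearing=273.8°
Leg 4: dist=12198.7 km, bearing=27.9°
Leg 5: dist=3352.0 km, bearing=299.8°
Leg 6: dist=6031.4 km, bearing=300.2°
Total: 45871.8 km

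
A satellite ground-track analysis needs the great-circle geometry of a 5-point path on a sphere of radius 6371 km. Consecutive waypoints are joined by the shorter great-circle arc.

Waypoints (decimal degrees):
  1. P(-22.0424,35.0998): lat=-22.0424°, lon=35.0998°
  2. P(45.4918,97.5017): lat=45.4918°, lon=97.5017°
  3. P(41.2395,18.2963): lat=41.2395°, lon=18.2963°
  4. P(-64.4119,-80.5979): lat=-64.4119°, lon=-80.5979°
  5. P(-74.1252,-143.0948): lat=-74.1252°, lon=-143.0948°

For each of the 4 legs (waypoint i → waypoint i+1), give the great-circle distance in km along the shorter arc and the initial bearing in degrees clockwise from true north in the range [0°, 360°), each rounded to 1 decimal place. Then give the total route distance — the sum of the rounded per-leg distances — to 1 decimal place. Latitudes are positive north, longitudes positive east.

Leg 1: dist=9794.9 km, bearing=38.4°
Leg 2: dist=6152.5 km, bearing=296.1°
Leg 3: dist=14471.8 km, bearing=213.9°
Leg 4: dist=2531.7 km, bearing=218.8°
Total: 32950.9 km

Leg 1: φ1=-0.3847125, φ2=0.7939817, Δφ=1.1786941, Δλ=1.0891186 rad; a=sin²(Δφ/2)+cosφ1·cosφ2·sin²(Δλ/2)=0.4833111714; c=2·atan2(√a, √(1-a))=1.537412469; dist=6371·c=9794.855 ≈ 9794.9 km; running total=9794.9 km
Leg 1 bearing: y=sinΔλ·cosφ2=0.62124952, x=cosφ1·sinφ2-sinφ1·cosφ2·cosΔλ=0.78290163; θ=atan2(y, x)=38.4328° ≈ 38.4°
Leg 2: φ1=0.7939817, φ2=0.7197651, Δφ=-0.0742166, Δλ=-1.3823950 rad; a=sin²(Δφ/2)+cosφ1·cosφ2·sin²(Δλ/2)=0.2155798275; c=2·atan2(√a, √(1-a))=0.965701164; dist=6371·c=6152.482 ≈ 6152.5 km; running total=15947.4 km
Leg 2 bearing: y=sinΔλ·cosφ2=-0.73865461, x=cosφ1·sinφ2-sinφ1·cosφ2·cosΔλ=0.36167669; θ=atan2(y, x)=-63.9117° <0 so +360° → 296.0883° ≈ 296.1°
Leg 3: φ1=0.7197651, φ2=-1.1241997, Δφ=-1.8439648, Δλ=-1.7260294 rad; a=sin²(Δφ/2)+cosφ1·cosφ2·sin²(Δλ/2)=0.8223836443; c=2·atan2(√a, √(1-a))=2.271515126; dist=6371·c=14471.823 ≈ 14471.8 km; running total=30419.2 km
Leg 3 bearing: y=sinΔλ·cosφ2=-0.42670508, x=cosφ1·sinφ2-sinφ1·cosφ2·cosΔλ=-0.63419076; θ=atan2(y, x)=-146.0660° <0 so +360° → 213.9340° ≈ 213.9°
Leg 4: φ1=-1.1241997, φ2=-1.2937288, Δφ=-0.1695291, Δλ=-1.0907767 rad; a=sin²(Δφ/2)+cosφ1·cosφ2·sin²(Δλ/2)=0.0389594699; c=2·atan2(√a, √(1-a))=0.397372370; dist=6371·c=2531.659 ≈ 2531.7 km; running total=32950.9 km
Leg 4 bearing: y=sinΔλ·cosφ2=-0.24262274, x=cosφ1·sinφ2-sinφ1·cosφ2·cosΔλ=-0.30149747; θ=atan2(y, x)=-141.1755° <0 so +360° → 218.8245° ≈ 218.8°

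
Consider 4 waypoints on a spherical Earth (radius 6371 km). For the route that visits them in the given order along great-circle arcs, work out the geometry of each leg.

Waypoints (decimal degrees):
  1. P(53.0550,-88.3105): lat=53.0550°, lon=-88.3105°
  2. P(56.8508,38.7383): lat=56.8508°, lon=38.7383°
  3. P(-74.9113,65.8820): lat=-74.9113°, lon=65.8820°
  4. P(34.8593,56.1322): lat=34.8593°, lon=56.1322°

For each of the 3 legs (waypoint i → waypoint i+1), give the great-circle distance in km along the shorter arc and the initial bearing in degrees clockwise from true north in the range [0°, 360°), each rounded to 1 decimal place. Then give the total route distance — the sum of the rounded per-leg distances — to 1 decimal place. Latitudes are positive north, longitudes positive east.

Leg 1: dist=6882.2 km, bearing=29.7°
Leg 2: dist=14786.5 km, bearing=170.7°
Leg 3: dist=12226.8 km, bearing=351.5°
Total: 33895.5 km

Leg 1: φ1=0.9259844, φ2=0.9922336, Δφ=0.0662492, Δλ=2.2174199 rad; a=sin²(Δφ/2)+cosφ1·cosφ2·sin²(Δλ/2)=0.2644394882; c=2·atan2(√a, √(1-a))=1.080235076; dist=6371·c=6882.178 ≈ 6882.2 km; running total=6882.2 km
Leg 1 bearing: y=sinΔλ·cosφ2=0.43643031, x=cosφ1·sinφ2-sinφ1·cosφ2·cosΔλ=0.76653347; θ=atan2(y, x)=29.6553° ≈ 29.7°
Leg 2: φ1=0.9922336, φ2=-1.3074488, Δφ=-2.2996825, Δλ=0.4737469 rad; a=sin²(Δφ/2)+cosφ1·cosφ2·sin²(Δλ/2)=0.8408581932; c=2·atan2(√a, √(1-a))=2.320902424; dist=6371·c=14786.469 ≈ 14786.5 km; running total=21668.7 km
Leg 2 bearing: y=sinΔλ·cosφ2=0.11876147, x=cosφ1·sinφ2-sinφ1·cosφ2·cosΔλ=-0.72191307; θ=atan2(y, x)=170.6580° ≈ 170.7°
Leg 3: φ1=-1.3074488, φ2=0.6084096, Δφ=1.9158584, Δλ=-0.1701661 rad; a=sin²(Δφ/2)+cosφ1·cosφ2·sin²(Δλ/2)=0.6706701125; c=2·atan2(√a, √(1-a))=1.919138718; dist=6371·c=12226.833 ≈ 12226.8 km; running total=33895.5 km
Leg 3 bearing: y=sinΔλ·cosφ2=-0.13895828, x=cosφ1·sinφ2-sinφ1·cosφ2·cosΔλ=0.92961145; θ=atan2(y, x)=-8.5016° <0 so +360° → 351.4984° ≈ 351.5°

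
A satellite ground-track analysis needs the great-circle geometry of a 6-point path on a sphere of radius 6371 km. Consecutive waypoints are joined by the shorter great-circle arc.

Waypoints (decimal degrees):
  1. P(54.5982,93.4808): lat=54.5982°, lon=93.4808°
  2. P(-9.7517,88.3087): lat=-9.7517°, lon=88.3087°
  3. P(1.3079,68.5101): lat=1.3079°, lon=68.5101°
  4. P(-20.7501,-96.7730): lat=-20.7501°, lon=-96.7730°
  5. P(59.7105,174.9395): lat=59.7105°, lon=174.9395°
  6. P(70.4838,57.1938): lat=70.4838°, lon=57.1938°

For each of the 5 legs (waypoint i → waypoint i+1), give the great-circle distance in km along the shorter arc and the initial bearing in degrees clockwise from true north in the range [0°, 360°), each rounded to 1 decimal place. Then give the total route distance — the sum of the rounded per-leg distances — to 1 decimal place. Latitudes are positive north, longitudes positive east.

Leg 1: dist=7171.8 km, bearing=185.6°
Leg 2: dist=2513.4 km, bearing=298.2°
Leg 3: dist=17327.1 km, bearing=215.5°
Leg 4: dist=11894.3 km, bearing=328.2°
Leg 5: dist=4743.1 km, bearing=334.1°
Total: 43649.7 km

Leg 1: φ1=0.9529184, φ2=-0.1701993, Δφ=-1.1231176, Δλ=-0.0902702 rad; a=sin²(Δφ/2)+cosφ1·cosφ2·sin²(Δλ/2)=0.2847252309; c=2·atan2(√a, √(1-a))=1.125694777; dist=6371·c=7171.801 ≈ 7171.8 km; running total=7171.8 km
Leg 1 bearing: y=sinΔλ·cosφ2=-0.08884509, x=cosφ1·sinφ2-sinφ1·cosφ2·cosΔλ=-0.89818353; θ=atan2(y, x)=-174.3509° <0 so +360° → 185.6491° ≈ 185.6°
Leg 2: φ1=-0.1701993, φ2=0.0228272, Δφ=0.1930264, Δλ=-0.3455508 rad; a=sin²(Δφ/2)+cosφ1·cosφ2·sin²(Δλ/2)=0.0384067574; c=2·atan2(√a, √(1-a))=0.394506161; dist=6371·c=2513.399 ≈ 2513.4 km; running total=9685.2 km
Leg 2 bearing: y=sinΔλ·cosφ2=-0.33862669, x=cosφ1·sinφ2-sinφ1·cosφ2·cosΔλ=0.18182047; θ=atan2(y, x)=-61.7671° <0 so +360° → 298.2329° ≈ 298.2°
Leg 3: φ1=0.0228272, φ2=-0.3621576, Δφ=-0.3849847, Δλ=-2.8847343 rad; a=sin²(Δφ/2)+cosφ1·cosφ2·sin²(Δλ/2)=0.9561533296; c=2·atan2(√a, √(1-a))=2.719678273; dist=6371·c=17327.070 ≈ 17327.1 km; running total=27012.3 km
Leg 3 bearing: y=sinΔλ·cosφ2=-0.23756462, x=cosφ1·sinφ2-sinφ1·cosφ2·cosΔλ=-0.33355601; θ=atan2(y, x)=-144.5408° <0 so +360° → 215.4592° ≈ 215.5°
Leg 4: φ1=-0.3621576, φ2=1.0421448, Δφ=1.4043024, Δλ=4.7422777 rad; a=sin²(Δφ/2)+cosφ1·cosφ2·sin²(Δλ/2)=0.6459162168; c=2·atan2(√a, √(1-a))=1.866938437; dist=6371·c=11894.265 ≈ 11894.3 km; running total=38906.6 km
Leg 4 bearing: y=sinΔλ·cosφ2=-0.50414412, x=cosφ1·sinφ2-sinφ1·cosφ2·cosΔλ=0.81281765; θ=atan2(y, x)=-31.8090° <0 so +360° → 328.1910° ≈ 328.2°
Leg 5: φ1=1.0421448, φ2=1.2301744, Δφ=0.1880296, Δλ=-2.0550501 rad; a=sin²(Δφ/2)+cosφ1·cosφ2·sin²(Δλ/2)=0.1322825446; c=2·atan2(√a, √(1-a))=0.744488025; dist=6371·c=4743.133 ≈ 4743.1 km; running total=43649.7 km
Leg 5 bearing: y=sinΔλ·cosφ2=-0.29566248, x=cosφ1·sinφ2-sinφ1·cosφ2·cosΔλ=0.60968778; θ=atan2(y, x)=-25.8706° <0 so +360° → 334.1294° ≈ 334.1°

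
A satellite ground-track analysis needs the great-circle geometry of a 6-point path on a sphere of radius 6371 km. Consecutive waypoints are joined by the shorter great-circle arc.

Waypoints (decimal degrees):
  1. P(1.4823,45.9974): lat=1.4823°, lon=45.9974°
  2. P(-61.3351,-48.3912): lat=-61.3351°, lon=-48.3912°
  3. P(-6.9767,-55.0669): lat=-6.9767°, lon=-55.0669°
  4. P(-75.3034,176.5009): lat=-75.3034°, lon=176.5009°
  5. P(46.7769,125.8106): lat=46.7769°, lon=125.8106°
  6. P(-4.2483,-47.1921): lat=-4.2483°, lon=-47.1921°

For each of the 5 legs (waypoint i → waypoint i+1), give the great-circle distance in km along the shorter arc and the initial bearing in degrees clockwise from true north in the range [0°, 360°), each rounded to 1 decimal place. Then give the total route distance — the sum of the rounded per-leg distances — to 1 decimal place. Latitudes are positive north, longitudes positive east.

Leg 1: dist=10386.1 km, bearing=208.6°
Leg 2: dist=6069.6 km, bearing=351.9°
Leg 3: dist=10256.3 km, bearing=191.5°
Leg 4: dist=14065.8 km, bearing=318.8°
Leg 5: dist=15238.4 km, bearing=349.7°
Total: 56016.2 km

Leg 1: φ1=0.0258710, φ2=-1.0704994, Δφ=-1.0963705, Δλ=-1.6473918 rad; a=sin²(Δφ/2)+cosφ1·cosφ2·sin²(Δλ/2)=0.5296956701; c=2·atan2(√a, √(1-a))=1.630222638; dist=6371·c=10386.148 ≈ 10386.1 km; running total=10386.1 km
Leg 1 bearing: y=sinΔλ·cosφ2=-0.47827962, x=cosφ1·sinφ2-sinφ1·cosφ2·cosΔλ=-0.87619705; θ=atan2(y, x)=-151.3717° <0 so +360° → 208.6283° ≈ 208.6°
Leg 2: φ1=-1.0704994, φ2=-0.1217664, Δφ=0.9487331, Δλ=-0.1165129 rad; a=sin²(Δφ/2)+cosφ1·cosφ2·sin²(Δλ/2)=0.2102574981; c=2·atan2(√a, √(1-a))=0.952699689; dist=6371·c=6069.6497 ≈ 6069.6 km; running total=16455.7 km
Leg 2 bearing: y=sinΔλ·cosφ2=-0.11538875, x=cosφ1·sinφ2-sinφ1·cosφ2·cosΔλ=0.80677293; θ=atan2(y, x)=-8.1395° <0 so +360° → 351.8605° ≈ 351.9°
Leg 3: φ1=-0.1217664, φ2=-1.3142923, Δφ=-1.1925259, Δλ=4.0416206 rad; a=sin²(Δφ/2)+cosφ1·cosφ2·sin²(Δλ/2)=0.5195189543; c=2·atan2(√a, √(1-a))=1.609844157; dist=6371·c=10256.317 ≈ 10256.3 km; running total=26712.0 km
Leg 3 bearing: y=sinΔλ·cosφ2=-0.19873486, x=cosφ1·sinφ2-sinφ1·cosφ2·cosΔλ=-0.97927550; θ=atan2(y, x)=-168.5281° <0 so +360° → 191.4719° ≈ 191.5°
Leg 4: φ1=-1.3142923, φ2=0.8164109, Δφ=2.1307032, Δλ=-0.8847126 rad; a=sin²(Δφ/2)+cosφ1·cosφ2·sin²(Δλ/2)=0.7973912935; c=2·atan2(√a, √(1-a))=2.207791496; dist=6371·c=14065.840 ≈ 14065.8 km; running total=40777.8 km
Leg 4 bearing: y=sinΔλ·cosφ2=-0.52988402, x=cosφ1·sinφ2-sinφ1·cosφ2·cosΔλ=0.60453006; θ=atan2(y, x)=-41.2353° <0 so +360° → 318.7647° ≈ 318.8°
Leg 5: φ1=0.8164109, φ2=-0.0741468, Δφ=-0.8905577, Δλ=-3.0194667 rad; a=sin²(Δφ/2)+cosφ1·cosφ2·sin²(Δλ/2)=0.8659266306; c=2·atan2(√a, √(1-a))=2.391833857; dist=6371·c=15238.374 ≈ 15238.4 km; running total=56016.2 km
Leg 5 bearing: y=sinΔλ·cosφ2=-0.12148785, x=cosφ1·sinφ2-sinφ1·cosφ2·cosΔλ=0.67054568; θ=atan2(y, x)=-10.2693° <0 so +360° → 349.7307° ≈ 349.7°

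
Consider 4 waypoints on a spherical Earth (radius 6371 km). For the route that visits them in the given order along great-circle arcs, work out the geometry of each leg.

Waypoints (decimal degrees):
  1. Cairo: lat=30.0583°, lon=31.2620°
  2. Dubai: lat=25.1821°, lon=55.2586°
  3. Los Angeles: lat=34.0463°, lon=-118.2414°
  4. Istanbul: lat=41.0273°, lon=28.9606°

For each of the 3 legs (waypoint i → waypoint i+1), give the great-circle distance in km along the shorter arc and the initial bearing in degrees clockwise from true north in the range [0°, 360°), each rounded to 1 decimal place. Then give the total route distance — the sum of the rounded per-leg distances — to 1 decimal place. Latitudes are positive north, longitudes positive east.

Leg 1: φ1=0.5246163, φ2=0.4395106, Δφ=-0.0851057, Δλ=0.4188197 rad; a=sin²(Δφ/2)+cosφ1·cosφ2·sin²(Δλ/2)=0.0356582893; c=2·atan2(√a, √(1-a))=0.379949350; dist=6371·c=2420.657 ≈ 2420.7 km; running total=2420.7 km
Leg 1 bearing: y=sinΔλ·cosφ2=0.36803134, x=cosφ1·sinφ2-sinφ1·cosφ2·cosΔλ=-0.04582611; θ=atan2(y, x)=97.0978° ≈ 97.1°
Leg 2: φ1=0.4395106, φ2=0.5942200, Δφ=0.1547095, Δλ=-3.0281463 rad; a=sin²(Δφ/2)+cosφ1·cosφ2·sin²(Δλ/2)=0.7533984899; c=2·atan2(√a, √(1-a))=2.102261523; dist=6371·c=13393.508 ≈ 13393.5 km; running total=15814.2 km
Leg 2 bearing: y=sinΔλ·cosφ2=-0.09379853, x=cosφ1·sinφ2-sinφ1·cosφ2·cosΔλ=0.85694729; θ=atan2(y, x)=-6.2465° <0 so +360° → 353.7535° ≈ 353.8°
Leg 3: φ1=0.5942200, φ2=0.7160615, Δφ=0.1218414, Δλ=2.5691596 rad; a=sin²(Δφ/2)+cosφ1·cosφ2·sin²(Δλ/2)=0.5789654346; c=2·atan2(√a, √(1-a))=1.729391199; dist=6371·c=11017.951 ≈ 11018.0 km; running total=26832.2 km
Leg 3 bearing: y=sinΔλ·cosφ2=0.40864086, x=cosφ1·sinφ2-sinφ1·cosφ2·cosΔλ=0.89892741; θ=atan2(y, x)=24.4459° ≈ 24.4°

Leg 1: dist=2420.7 km, bearing=97.1°
Leg 2: dist=13393.5 km, bearing=353.8°
Leg 3: dist=11018.0 km, bearing=24.4°
Total: 26832.2 km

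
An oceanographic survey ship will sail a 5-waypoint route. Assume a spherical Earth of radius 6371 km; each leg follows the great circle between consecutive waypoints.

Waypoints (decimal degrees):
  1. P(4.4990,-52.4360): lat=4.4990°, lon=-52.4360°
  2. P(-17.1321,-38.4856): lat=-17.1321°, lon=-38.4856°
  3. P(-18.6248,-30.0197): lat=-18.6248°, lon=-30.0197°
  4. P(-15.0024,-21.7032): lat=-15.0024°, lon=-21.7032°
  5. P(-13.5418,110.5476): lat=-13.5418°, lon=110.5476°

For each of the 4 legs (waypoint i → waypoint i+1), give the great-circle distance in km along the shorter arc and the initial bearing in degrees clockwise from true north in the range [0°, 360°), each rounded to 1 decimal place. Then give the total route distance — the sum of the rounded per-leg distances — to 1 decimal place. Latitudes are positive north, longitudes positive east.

Leg 1: φ1=0.0785224, φ2=-0.2990116, Δφ=-0.3775339, Δλ=0.2434804 rad; a=sin²(Δφ/2)+cosφ1·cosφ2·sin²(Δλ/2)=0.0492615346; c=2·atan2(√a, √(1-a))=0.447626558; dist=6371·c=2851.829 ≈ 2851.8 km; running total=2851.8 km
Leg 1 bearing: y=sinΔλ·cosφ2=0.23038458, x=cosφ1·sinφ2-sinφ1·cosφ2·cosΔλ=-0.36641819; θ=atan2(y, x)=147.8405° ≈ 147.8°
Leg 2: φ1=-0.2990116, φ2=-0.3250641, Δφ=-0.0260525, Δλ=0.1477578 rad; a=sin²(Δφ/2)+cosφ1·cosφ2·sin²(Δλ/2)=0.0051034403; c=2·atan2(√a, √(1-a))=0.142998541; dist=6371·c=911.044 ≈ 911.0 km; running total=3762.8 km
Leg 2 bearing: y=sinΔλ·cosφ2=0.13951085, x=cosφ1·sinφ2-sinφ1·cosφ2·cosΔλ=-0.02909128; θ=atan2(y, x)=101.7787° ≈ 101.8°
Leg 3: φ1=-0.3250641, φ2=-0.2618413, Δφ=0.0632228, Δλ=0.1451503 rad; a=sin²(Δφ/2)+cosφ1·cosφ2·sin²(Δλ/2)=0.0058116738; c=2·atan2(√a, √(1-a))=0.152616741; dist=6371·c=972.321 ≈ 972.3 km; running total=4735.1 km
Leg 3 bearing: y=sinΔλ·cosφ2=0.13971106, x=cosφ1·sinφ2-sinφ1·cosφ2·cosΔλ=0.05993674; θ=atan2(y, x)=66.7804° ≈ 66.8°
Leg 4: φ1=-0.2618413, φ2=-0.2363490, Δφ=0.0254923, Δλ=2.3082119 rad; a=sin²(Δφ/2)+cosφ1·cosφ2·sin²(Δλ/2)=0.7853953020; c=2·atan2(√a, √(1-a))=2.178264725; dist=6371·c=13877.725 ≈ 13877.7 km; running total=18612.8 km
Leg 4 bearing: y=sinΔλ·cosφ2=0.71963046, x=cosφ1·sinφ2-sinφ1·cosφ2·cosΔλ=-0.39538600; θ=atan2(y, x)=118.7857° ≈ 118.8°

Leg 1: dist=2851.8 km, bearing=147.8°
Leg 2: dist=911.0 km, bearing=101.8°
Leg 3: dist=972.3 km, bearing=66.8°
Leg 4: dist=13877.7 km, bearing=118.8°
Total: 18612.8 km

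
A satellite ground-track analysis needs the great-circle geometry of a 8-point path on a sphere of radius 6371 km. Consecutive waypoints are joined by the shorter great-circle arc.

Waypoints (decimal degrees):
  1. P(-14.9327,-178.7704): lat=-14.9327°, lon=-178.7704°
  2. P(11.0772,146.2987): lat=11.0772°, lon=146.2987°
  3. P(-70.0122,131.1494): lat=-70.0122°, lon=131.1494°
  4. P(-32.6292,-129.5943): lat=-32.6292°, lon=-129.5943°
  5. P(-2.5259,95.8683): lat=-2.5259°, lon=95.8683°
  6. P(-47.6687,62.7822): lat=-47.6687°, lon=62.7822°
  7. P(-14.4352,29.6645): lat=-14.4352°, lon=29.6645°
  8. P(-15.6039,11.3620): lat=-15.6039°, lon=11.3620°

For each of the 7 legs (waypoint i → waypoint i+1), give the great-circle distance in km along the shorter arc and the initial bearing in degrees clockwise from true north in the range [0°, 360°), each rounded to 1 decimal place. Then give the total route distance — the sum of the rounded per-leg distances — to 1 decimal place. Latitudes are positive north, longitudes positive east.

Leg 1: dist=4813.7 km, bearing=305.0°
Leg 2: dist=9091.8 km, bearing=185.2°
Leg 3: dist=6959.2 km, bearing=110.6°
Leg 4: dist=13843.3 km, bearing=239.8°
Leg 5: dist=5937.6 km, bearing=207.3°
Leg 6: dist=4789.3 km, bearing=309.2°
Leg 7: dist=1969.3 km, bearing=263.9°
Total: 47404.2 km

Leg 1: φ1=-0.2606248, φ2=0.1933336, Δφ=0.4539584, Δλ=5.6735261 rad; a=sin²(Δφ/2)+cosφ1·cosφ2·sin²(Δλ/2)=0.1360556789; c=2·atan2(√a, √(1-a))=0.755558578; dist=6371·c=4813.664 ≈ 4813.7 km; running total=4813.7 km
Leg 1 bearing: y=sinΔλ·cosφ2=-0.56192033, x=cosφ1·sinφ2-sinφ1·cosφ2·cosΔλ=0.39296777; θ=atan2(y, x)=-55.0337° <0 so +360° → 304.9663° ≈ 305.0°
Leg 2: φ1=0.1933336, φ2=-1.2219434, Δφ=-1.4152770, Δλ=-0.2644052 rad; a=sin²(Δφ/2)+cosφ1·cosφ2·sin²(Δλ/2)=0.4283822069; c=2·atan2(√a, √(1-a))=1.427066382; dist=6371·c=9091.840 ≈ 9091.8 km; running total=13905.5 km
Leg 2 bearing: y=sinΔλ·cosφ2=-0.08932959, x=cosφ1·sinφ2-sinφ1·cosφ2·cosΔλ=-0.98564892; θ=atan2(y, x)=-174.8214° <0 so +360° → 185.1786° ≈ 185.2°
Leg 3: φ1=-1.2219434, φ2=-0.5694870, Δφ=0.6524564, Δλ=-4.5508361 rad; a=sin²(Δφ/2)+cosφ1·cosφ2·sin²(Δλ/2)=0.2697915744; c=2·atan2(√a, √(1-a))=1.092331601; dist=6371·c=6959.245 ≈ 6959.2 km; running total=20864.7 km
Leg 3 bearing: y=sinΔλ·cosφ2=0.83121145, x=cosφ1·sinφ2-sinφ1·cosφ2·cosΔλ=-0.31161490; θ=atan2(y, x)=110.5506° ≈ 110.6°
Leg 4: φ1=-0.5694870, φ2=-0.0440853, Δφ=0.5254017, Δλ=3.9350647 rad; a=sin²(Δφ/2)+cosφ1·cosφ2·sin²(Δλ/2)=0.7831725721; c=2·atan2(√a, √(1-a))=2.172860790; dist=6371·c=13843.296 ≈ 13843.3 km; running total=34708.0 km
Leg 4 bearing: y=sinΔλ·cosφ2=-0.71210023, x=cosφ1·sinφ2-sinφ1·cosφ2·cosΔλ=-0.41492944; θ=atan2(y, x)=-120.2287° <0 so +360° → 239.7713° ≈ 239.8°
Leg 5: φ1=-0.0440853, φ2=-0.8319758, Δφ=-0.7878905, Δλ=-0.5774614 rad; a=sin²(Δφ/2)+cosφ1·cosφ2·sin²(Δλ/2)=0.2018726758; c=2·atan2(√a, √(1-a))=0.931968734; dist=6371·c=5937.573 ≈ 5937.6 km; running total=40645.6 km
Leg 5 bearing: y=sinΔλ·cosφ2=-0.36761718, x=cosφ1·sinφ2-sinφ1·cosφ2·cosΔλ=-0.71367920; θ=atan2(y, x)=-152.7469° <0 so +360° → 207.2531° ≈ 207.3°
Leg 6: φ1=-0.8319758, φ2=-0.2519418, Δφ=0.5800340, Δλ=-0.5780129 rad; a=sin²(Δφ/2)+cosφ1·cosφ2·sin²(Δλ/2)=0.1347494388; c=2·atan2(√a, √(1-a))=0.751740861; dist=6371·c=4789.341 ≈ 4789.3 km; running total=45434.9 km
Leg 6 bearing: y=sinΔλ·cosφ2=-0.52911222, x=cosφ1·sinφ2-sinφ1·cosφ2·cosΔλ=0.43175035; θ=atan2(y, x)=-50.7859° <0 so +360° → 309.2141° ≈ 309.2°
Leg 7: φ1=-0.2519418, φ2=-0.2723394, Δφ=-0.0203977, Δλ=-0.3194389 rad; a=sin²(Δφ/2)+cosφ1·cosφ2·sin²(Δλ/2)=0.0236967914; c=2·atan2(√a, √(1-a))=0.309104339; dist=6371·c=1969.304 ≈ 1969.3 km; running total=47404.2 km
Leg 7 bearing: y=sinΔλ·cosφ2=-0.30245993, x=cosφ1·sinφ2-sinφ1·cosφ2·cosΔλ=-0.03254235; θ=atan2(y, x)=-96.1410° <0 so +360° → 263.8590° ≈ 263.9°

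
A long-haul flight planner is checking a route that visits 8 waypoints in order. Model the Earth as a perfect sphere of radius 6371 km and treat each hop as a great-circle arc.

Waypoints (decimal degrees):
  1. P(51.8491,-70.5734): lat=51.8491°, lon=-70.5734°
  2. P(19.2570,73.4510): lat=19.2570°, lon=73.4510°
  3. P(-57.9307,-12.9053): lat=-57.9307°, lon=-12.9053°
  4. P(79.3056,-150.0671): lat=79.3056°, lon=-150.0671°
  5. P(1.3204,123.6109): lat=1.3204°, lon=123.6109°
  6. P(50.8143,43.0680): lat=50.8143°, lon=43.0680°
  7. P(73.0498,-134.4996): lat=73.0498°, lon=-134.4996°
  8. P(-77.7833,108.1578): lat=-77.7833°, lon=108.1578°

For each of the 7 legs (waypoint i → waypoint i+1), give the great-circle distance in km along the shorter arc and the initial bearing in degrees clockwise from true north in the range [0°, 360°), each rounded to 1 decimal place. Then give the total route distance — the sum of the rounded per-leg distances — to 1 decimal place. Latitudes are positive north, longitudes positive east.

Leg 1: dist=11372.3 km, bearing=34.6°
Leg 2: dist=11601.7 km, bearing=213.2°
Leg 3: dist=17214.6 km, bearing=342.8°
Leg 4: dist=9787.4 km, bearing=266.6°
Leg 5: dist=9230.6 km, bearing=321.1°
Leg 6: dist=6240.8 km, bearing=359.1°
Leg 7: dist=18282.1 km, bearing=224.4°
Total: 83729.5 km

Leg 1: φ1=0.9049375, φ2=0.3360981, Δφ=-0.5688395, Δλ=2.5137000 rad; a=sin²(Δφ/2)+cosφ1·cosφ2·sin²(Δλ/2)=0.6062933720; c=2·atan2(√a, √(1-a))=1.785017782; dist=6371·c=11372.348 ≈ 11372.3 km; running total=11372.3 km
Leg 1 bearing: y=sinΔλ·cosφ2=0.55457262, x=cosφ1·sinφ2-sinφ1·cosφ2·cosΔλ=0.80452227; θ=atan2(y, x)=34.5792° ≈ 34.6°
Leg 2: φ1=0.3360981, φ2=-1.0110815, Δφ=-1.3471795, Δλ=-1.5072018 rad; a=sin²(Δφ/2)+cosφ1·cosφ2·sin²(Δλ/2)=0.6238126216; c=2·atan2(√a, √(1-a))=1.821024717; dist=6371·c=11601.748 ≈ 11601.7 km; running total=22974.0 km
Leg 2 bearing: y=sinΔλ·cosφ2=-0.52987132, x=cosφ1·sinφ2-sinφ1·cosφ2·cosΔλ=-0.81112152; θ=atan2(y, x)=-146.8451° <0 so +360° → 213.1549° ≈ 213.2°
Leg 3: φ1=-1.0110815, φ2=1.3841438, Δφ=2.3952253, Δλ=-2.3939250 rad; a=sin²(Δφ/2)+cosφ1·cosφ2·sin²(Δλ/2)=0.9524679698; c=2·atan2(√a, √(1-a))=2.702025488; dist=6371·c=17214.604 ≈ 17214.6 km; running total=40188.6 km
Leg 3 bearing: y=sinΔλ·cosφ2=-0.12617506, x=cosφ1·sinφ2-sinφ1·cosφ2·cosΔλ=0.40641210; θ=atan2(y, x)=-17.2475° <0 so +360° → 342.7525° ≈ 342.8°
Leg 4: φ1=1.3841438, φ2=0.0230453, Δφ=-1.3610985, Δλ=4.7765822 rad; a=sin²(Δφ/2)+cosφ1·cosφ2·sin²(Δλ/2)=0.4827279612; c=2·atan2(√a, √(1-a))=1.536245375; dist=6371·c=9787.419 ≈ 9787.4 km; running total=49976.0 km
Leg 4 bearing: y=sinΔλ·cosφ2=-0.99767534, x=cosφ1·sinφ2-sinφ1·cosφ2·cosΔλ=-0.05874203; θ=atan2(y, x)=-93.3696° <0 so +360° → 266.6304° ≈ 266.6°
Leg 5: φ1=0.0230453, φ2=0.8868768, Δφ=0.8638315, Δλ=-1.4057388 rad; a=sin²(Δφ/2)+cosφ1·cosφ2·sin²(Δλ/2)=0.4391751458; c=2·atan2(√a, √(1-a))=1.448844560; dist=6371·c=9230.589 ≈ 9230.6 km; running total=59206.6 km
Leg 5 bearing: y=sinΔλ·cosφ2=-0.62324853, x=cosφ1·sinφ2-sinφ1·cosφ2·cosΔλ=0.77250412; θ=atan2(y, x)=-38.8962° <0 so +360° → 321.1038° ≈ 321.1°
Leg 6: φ1=0.8868768, φ2=1.2749595, Δφ=0.3880827, Δλ=-3.0991393 rad; a=sin²(Δφ/2)+cosφ1·cosφ2·sin²(Δλ/2)=0.2213045464; c=2·atan2(√a, √(1-a))=0.979556392; dist=6371·c=6240.754 ≈ 6240.8 km; running total=65447.4 km
Leg 6 bearing: y=sinΔλ·cosφ2=-0.01237316, x=cosφ1·sinφ2-sinφ1·cosφ2·cosΔλ=0.83015799; θ=atan2(y, x)=-0.8539° <0 so +360° → 359.1461° ≈ 359.1°
Leg 7: φ1=1.2749595, φ2=-1.3575747, Δφ=-2.6325342, Δλ=4.2351706 rad; a=sin²(Δφ/2)+cosφ1·cosφ2·sin²(Δλ/2)=0.9816163263; c=2·atan2(√a, √(1-a))=2.869582032; dist=6371·c=18282.107 ≈ 18282.1 km; running total=83729.5 km
Leg 7 bearing: y=sinΔλ·cosφ2=-0.18796779, x=cosφ1·sinφ2-sinφ1·cosφ2·cosΔλ=-0.19196606; θ=atan2(y, x)=-135.6029° <0 so +360° → 224.3971° ≈ 224.4°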